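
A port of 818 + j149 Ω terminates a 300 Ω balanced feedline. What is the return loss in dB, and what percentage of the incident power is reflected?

RL ≈ 6.41 dB; 22.8% of incident power reflected

Γ = (518 + j149)/(1118 + j149), |Γ| = 0.478
RL = −20·log₁₀(0.478) = 6.41 dB
P_refl/P_inc = |Γ|² = 0.228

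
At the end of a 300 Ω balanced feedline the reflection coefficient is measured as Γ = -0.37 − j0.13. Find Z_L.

Z_L ≈ 134 − j41.2 Ω

Z_L = Z_0·(1 + Γ)/(1 − Γ) = 300·(0.63 − j0.13)/(1.37 + j0.13)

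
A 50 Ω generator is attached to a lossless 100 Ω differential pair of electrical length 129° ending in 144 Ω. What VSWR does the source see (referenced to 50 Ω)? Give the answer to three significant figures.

VSWR ≈ 2.07

tan(βl) = -1.23
Z_in = Z_0·(Z_L + jZ_0·tanβl)/(Z_0 + jZ_L·tanβl) = 87.4 + j31.9 Ω
Γ_s = (Z_in − Z_s)/(Z_in + Z_s) = (37.4 + j31.9)/(137 + j31.9), |Γ_s| = 0.348
VSWR = (1 + |Γ_s|)/(1 − |Γ_s|)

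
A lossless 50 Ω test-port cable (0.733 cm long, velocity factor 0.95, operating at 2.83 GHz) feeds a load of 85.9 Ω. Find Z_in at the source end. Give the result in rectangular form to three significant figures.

λ = v/f = 0.95·c / 2.83 GHz = 0.101 m
βl = 2π·l/λ = 2π × 0.0728 = 26.2°
tan(βl) = tan(26.2°) = 0.492
Z_in = Z_0·(Z_L + jZ_0·tanβl)/(Z_0 + jZ_L·tanβl)
     = 50·(85.9 + j24.6)/(50 + j42.3)

Z_in ≈ 62.2 − j28 Ω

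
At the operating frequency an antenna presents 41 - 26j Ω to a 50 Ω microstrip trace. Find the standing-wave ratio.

VSWR ≈ 1.82

Γ = (Z_L − Z_0)/(Z_L + Z_0) = (-9 − j26)/(91 − j26)
|Γ| = 27.5/94.6 = 0.291
VSWR = (1 + |Γ|)/(1 − |Γ|) = 1.29/0.709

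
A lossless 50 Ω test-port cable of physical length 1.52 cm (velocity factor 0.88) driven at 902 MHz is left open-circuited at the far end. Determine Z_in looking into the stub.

Z_in ≈ −j148 Ω

λ = v/f = 0.88·c / 902 MHz = 0.293 m
βl = 2π·l/λ = 2π × 0.0519 = 18.7°
tan(βl) = 0.338
For an open-circuited stub, Z_in = −jZ_0·cot(βl) = −jZ_0/tan(βl)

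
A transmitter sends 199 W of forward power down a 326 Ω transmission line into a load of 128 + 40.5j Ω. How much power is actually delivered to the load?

|Γ| = |(-198 + j40.5)/(454 + j40.5)| = 0.443
|Γ|² = 0.197
P_refl = |Γ|²·P_inc = 39.1 W, P_del = (1 − |Γ|²)·P_inc = 160 W

P_delivered ≈ 160 W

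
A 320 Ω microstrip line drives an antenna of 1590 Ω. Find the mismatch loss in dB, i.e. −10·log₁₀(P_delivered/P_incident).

mismatch loss ≈ 2.53 dB

Γ = (1590 − 320)/(1590 + 320) = 0.665
|Γ|² = 0.442, so P_del/P_inc = 1 − |Γ|² = 0.558
ML = −10·log₁₀(1 − |Γ|²)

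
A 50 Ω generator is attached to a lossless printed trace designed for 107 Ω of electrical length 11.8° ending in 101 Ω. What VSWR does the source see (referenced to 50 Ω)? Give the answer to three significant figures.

VSWR ≈ 2.03

tan(βl) = 0.209
Z_in = Z_0·(Z_L + jZ_0·tanβl)/(Z_0 + jZ_L·tanβl) = 101 + j2.35 Ω
Γ_s = (Z_in − Z_s)/(Z_in + Z_s) = (51.5 + j2.35)/(151 + j2.35), |Γ_s| = 0.34
VSWR = (1 + |Γ_s|)/(1 − |Γ_s|)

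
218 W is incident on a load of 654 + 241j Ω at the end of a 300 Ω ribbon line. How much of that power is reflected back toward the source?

|Γ| = |(354 + j241)/(954 + j241)| = 0.435
|Γ|² = 0.189
P_refl = |Γ|²·P_inc = 41.3 W, P_del = (1 − |Γ|²)·P_inc = 177 W

P_reflected ≈ 41.3 W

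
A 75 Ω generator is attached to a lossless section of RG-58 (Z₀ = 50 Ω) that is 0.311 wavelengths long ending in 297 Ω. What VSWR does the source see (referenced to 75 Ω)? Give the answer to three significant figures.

VSWR ≈ 8.23

βl = 2π × 0.311 = 112°
tan(βl) = -2.48
Z_in = Z_0·(Z_L + jZ_0·tanβl)/(Z_0 + jZ_L·tanβl) = 9.74 + j19.5 Ω
Γ_s = (Z_in − Z_s)/(Z_in + Z_s) = (-65.3 + j19.5)/(84.7 + j19.5), |Γ_s| = 0.783
VSWR = (1 + |Γ_s|)/(1 − |Γ_s|)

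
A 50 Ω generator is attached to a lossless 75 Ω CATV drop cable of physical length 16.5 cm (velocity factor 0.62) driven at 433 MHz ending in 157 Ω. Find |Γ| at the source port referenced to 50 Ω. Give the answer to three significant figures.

λ = v/f = 0.62·c / 433 MHz = 0.43 m
βl = 2π·l/λ = 2π × 0.384 = 138°
tan(βl) = -0.892
Z_in = Z_0·(Z_L + jZ_0·tanβl)/(Z_0 + jZ_L·tanβl) = 62.9 + j50.4 Ω
Γ_s = (Z_in − Z_s)/(Z_in + Z_s) = (12.9 + j50.4)/(113 + j50.4), |Γ_s| = 0.421

|Γ| ≈ 0.421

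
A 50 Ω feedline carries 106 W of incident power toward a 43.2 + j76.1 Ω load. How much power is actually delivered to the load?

P_delivered ≈ 63.3 W

|Γ| = |(-6.8 + j76.1)/(93.2 + j76.1)| = 0.635
|Γ|² = 0.403
P_refl = |Γ|²·P_inc = 42.7 W, P_del = (1 − |Γ|²)·P_inc = 63.3 W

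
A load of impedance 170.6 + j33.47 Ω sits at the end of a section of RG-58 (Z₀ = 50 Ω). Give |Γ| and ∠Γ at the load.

Γ = (Z_L − Z_0)/(Z_L + Z_0) = (120.6 + j33.47)/(220.6 + j33.47)
|Γ| = 125/223 = 0.561

Γ ≈ 0.561 ∠ 6.88°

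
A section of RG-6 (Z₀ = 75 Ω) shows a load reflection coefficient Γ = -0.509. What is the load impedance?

Z_L ≈ 24.4 Ω

Z_L = Z_0·(1 + Γ)/(1 − Γ) = 75·(0.491)/(1.51)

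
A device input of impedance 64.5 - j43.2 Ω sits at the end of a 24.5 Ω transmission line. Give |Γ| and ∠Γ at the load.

Γ ≈ 0.595 ∠ -21.3°

Γ = (Z_L − Z_0)/(Z_L + Z_0) = (40 − j43.2)/(89 − j43.2)
|Γ| = 58.9/98.9 = 0.595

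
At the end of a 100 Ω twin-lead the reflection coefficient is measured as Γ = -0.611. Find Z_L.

Z_L = Z_0·(1 + Γ)/(1 − Γ) = 100·(0.389)/(1.61)

Z_L ≈ 24.1 Ω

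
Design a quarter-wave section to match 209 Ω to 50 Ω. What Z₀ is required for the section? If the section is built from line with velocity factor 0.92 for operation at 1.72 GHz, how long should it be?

Z_qwt ≈ 102 Ω; length ≈ 4.01 cm

Z_qwt = √(Z_0·R_L) = √(50 × 209) = √10450
λ = 0.92·c/f = 0.16 m, so l = λ/4 = 0.0401 m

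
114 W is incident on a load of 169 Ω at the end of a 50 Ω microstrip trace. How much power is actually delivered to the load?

Γ = (169 − 50)/(169 + 50) = 0.543
|Γ|² = 0.295
P_refl = |Γ|²·P_inc = 33.7 W, P_del = (1 − |Γ|²)·P_inc = 80.3 W

P_delivered ≈ 80.3 W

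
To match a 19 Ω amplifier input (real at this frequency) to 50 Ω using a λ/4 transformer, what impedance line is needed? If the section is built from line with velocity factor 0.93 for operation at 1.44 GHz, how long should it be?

Z_qwt = √(Z_0·R_L) = √(50 × 19) = √950
λ = 0.93·c/f = 0.194 m, so l = λ/4 = 0.0484 m

Z_qwt ≈ 30.8 Ω; length ≈ 4.84 cm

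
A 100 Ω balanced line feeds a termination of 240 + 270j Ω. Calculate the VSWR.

Γ = (Z_L − Z_0)/(Z_L + Z_0) = (140 + j270)/(340 + j270)
|Γ| = 304/434 = 0.701
VSWR = (1 + |Γ|)/(1 − |Γ|) = 1.7/0.299

VSWR ≈ 5.68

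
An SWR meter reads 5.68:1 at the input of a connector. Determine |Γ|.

|Γ| ≈ 0.701

|Γ| = (S − 1)/(S + 1) = (5.68 − 1)/(5.68 + 1) = 4.68/6.68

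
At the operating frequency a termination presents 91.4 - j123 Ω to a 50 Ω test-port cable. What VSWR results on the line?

VSWR ≈ 5.5

Γ = (Z_L − Z_0)/(Z_L + Z_0) = (41.4 − j123)/(141.4 − j123)
|Γ| = 130/187 = 0.692
VSWR = (1 + |Γ|)/(1 − |Γ|) = 1.69/0.308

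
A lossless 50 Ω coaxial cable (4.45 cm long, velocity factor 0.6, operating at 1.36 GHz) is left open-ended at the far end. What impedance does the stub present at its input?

Z_in ≈ +j30.1 Ω

λ = v/f = 0.6·c / 1.36 GHz = 0.132 m
βl = 2π·l/λ = 2π × 0.336 = 121°
tan(βl) = -1.66
For an open-ended stub, Z_in = −jZ_0·cot(βl) = −jZ_0/tan(βl)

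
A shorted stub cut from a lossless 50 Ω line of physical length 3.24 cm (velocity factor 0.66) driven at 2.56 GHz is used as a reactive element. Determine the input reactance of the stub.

X_in ≈ -27.9 Ω (capacitive)

λ = v/f = 0.66·c / 2.56 GHz = 0.0773 m
βl = 2π·l/λ = 2π × 0.419 = 151°
tan(βl) = -0.559
For a shorted stub, Z_in = jZ_0·tan(βl)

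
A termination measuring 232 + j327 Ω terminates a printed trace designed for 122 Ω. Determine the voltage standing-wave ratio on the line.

VSWR ≈ 6.04

Γ = (Z_L − Z_0)/(Z_L + Z_0) = (110 + j327)/(354 + j327)
|Γ| = 345/482 = 0.716
VSWR = (1 + |Γ|)/(1 − |Γ|) = 1.72/0.284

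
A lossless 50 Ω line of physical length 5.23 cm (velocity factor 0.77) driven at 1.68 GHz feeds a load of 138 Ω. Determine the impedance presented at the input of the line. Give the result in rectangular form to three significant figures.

λ = v/f = 0.77·c / 1.68 GHz = 0.138 m
βl = 2π·l/λ = 2π × 0.38 = 137°
tan(βl) = tan(137°) = -0.935
Z_in = Z_0·(Z_L + jZ_0·tanβl)/(Z_0 + jZ_L·tanβl)
     = 50·(138 − j46.7)/(50 − j129)

Z_in ≈ 33.8 + j40.4 Ω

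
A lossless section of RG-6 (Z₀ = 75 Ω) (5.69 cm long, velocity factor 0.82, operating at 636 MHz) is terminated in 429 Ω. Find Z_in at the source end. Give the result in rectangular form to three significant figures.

λ = v/f = 0.82·c / 636 MHz = 0.387 m
βl = 2π·l/λ = 2π × 0.147 = 53°
tan(βl) = tan(53°) = 1.33
Z_in = Z_0·(Z_L + jZ_0·tanβl)/(Z_0 + jZ_L·tanβl)
     = 75·(429 + j99.4)/(75 + j568)

Z_in ≈ 20.2 − j53.9 Ω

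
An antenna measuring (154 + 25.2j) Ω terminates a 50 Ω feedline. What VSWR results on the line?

VSWR ≈ 3.17

Γ = (Z_L − Z_0)/(Z_L + Z_0) = (104 + j25.2)/(204 + j25.2)
|Γ| = 107/206 = 0.521
VSWR = (1 + |Γ|)/(1 − |Γ|) = 1.52/0.479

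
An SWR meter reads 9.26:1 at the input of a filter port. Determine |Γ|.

|Γ| ≈ 0.805

|Γ| = (S − 1)/(S + 1) = (9.26 − 1)/(9.26 + 1) = 8.26/10.3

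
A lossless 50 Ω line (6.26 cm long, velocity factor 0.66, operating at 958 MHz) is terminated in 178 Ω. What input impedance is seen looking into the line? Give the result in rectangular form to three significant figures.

Z_in ≈ 15.6 + j15.7 Ω

λ = v/f = 0.66·c / 958 MHz = 0.207 m
βl = 2π·l/λ = 2π × 0.303 = 109°
tan(βl) = tan(109°) = -2.9
Z_in = Z_0·(Z_L + jZ_0·tanβl)/(Z_0 + jZ_L·tanβl)
     = 50·(178 − j145)/(50 − j516)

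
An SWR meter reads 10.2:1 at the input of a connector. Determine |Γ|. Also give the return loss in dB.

|Γ| ≈ 0.821; return loss ≈ 1.71 dB

|Γ| = (S − 1)/(S + 1) = (10.2 − 1)/(10.2 + 1) = 9.2/11.2
RL = −20·log₁₀|Γ| = −20·log₁₀(0.821)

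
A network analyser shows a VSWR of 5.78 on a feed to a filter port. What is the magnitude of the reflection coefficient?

|Γ| ≈ 0.705

|Γ| = (S − 1)/(S + 1) = (5.78 − 1)/(5.78 + 1) = 4.78/6.78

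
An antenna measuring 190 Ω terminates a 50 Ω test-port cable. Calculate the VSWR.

VSWR ≈ 3.8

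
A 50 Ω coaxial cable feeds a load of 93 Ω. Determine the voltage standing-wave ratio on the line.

VSWR ≈ 1.86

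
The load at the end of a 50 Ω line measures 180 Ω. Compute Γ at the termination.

Γ = 0.565

Γ = (Z_L − Z_0)/(Z_L + Z_0) = (180 − 50)/(180 + 50) = 130/230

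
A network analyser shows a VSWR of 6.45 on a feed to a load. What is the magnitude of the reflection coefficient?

|Γ| ≈ 0.732

|Γ| = (S − 1)/(S + 1) = (6.45 − 1)/(6.45 + 1) = 5.45/7.45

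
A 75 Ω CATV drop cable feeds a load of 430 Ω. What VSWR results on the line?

VSWR ≈ 5.73

For a purely resistive load, VSWR = R_L/Z_0 or Z_0/R_L (whichever > 1) = 430/75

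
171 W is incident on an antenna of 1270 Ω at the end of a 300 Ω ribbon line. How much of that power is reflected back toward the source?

P_reflected ≈ 65.3 W

Γ = (1270 − 300)/(1270 + 300) = 0.618
|Γ|² = 0.382
P_refl = |Γ|²·P_inc = 65.3 W, P_del = (1 − |Γ|²)·P_inc = 106 W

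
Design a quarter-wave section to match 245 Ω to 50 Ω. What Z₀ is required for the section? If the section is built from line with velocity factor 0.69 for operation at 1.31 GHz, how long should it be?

Z_qwt ≈ 111 Ω; length ≈ 3.95 cm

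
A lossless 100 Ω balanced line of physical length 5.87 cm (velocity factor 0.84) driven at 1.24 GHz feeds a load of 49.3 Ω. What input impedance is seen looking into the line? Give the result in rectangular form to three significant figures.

Z_in ≈ 172 − j61.8 Ω

λ = v/f = 0.84·c / 1.24 GHz = 0.203 m
βl = 2π·l/λ = 2π × 0.289 = 104°
tan(βl) = tan(104°) = -4.02
Z_in = Z_0·(Z_L + jZ_0·tanβl)/(Z_0 + jZ_L·tanβl)
     = 100·(49.3 − j402)/(100 − j198)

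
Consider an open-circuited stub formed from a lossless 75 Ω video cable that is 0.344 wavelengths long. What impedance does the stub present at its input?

βl = 2π × 0.344 = 124°
tan(βl) = -1.49
For an open-circuited stub, Z_in = −jZ_0·cot(βl) = −jZ_0/tan(βl)

Z_in ≈ +j50.3 Ω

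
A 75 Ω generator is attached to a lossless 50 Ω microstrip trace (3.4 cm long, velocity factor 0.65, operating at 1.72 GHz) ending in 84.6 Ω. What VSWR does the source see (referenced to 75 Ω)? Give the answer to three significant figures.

VSWR ≈ 2.43

λ = v/f = 0.65·c / 1.72 GHz = 0.113 m
βl = 2π·l/λ = 2π × 0.3 = 108°
tan(βl) = -3.08
Z_in = Z_0·(Z_L + jZ_0·tanβl)/(Z_0 + jZ_L·tanβl) = 31.5 + j10.2 Ω
Γ_s = (Z_in − Z_s)/(Z_in + Z_s) = (-43.5 + j10.2)/(107 + j10.2), |Γ_s| = 0.418
VSWR = (1 + |Γ_s|)/(1 − |Γ_s|)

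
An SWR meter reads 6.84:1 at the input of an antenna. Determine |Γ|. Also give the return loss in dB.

|Γ| = (S − 1)/(S + 1) = (6.84 − 1)/(6.84 + 1) = 5.84/7.84
RL = −20·log₁₀|Γ| = −20·log₁₀(0.745)

|Γ| ≈ 0.745; return loss ≈ 2.56 dB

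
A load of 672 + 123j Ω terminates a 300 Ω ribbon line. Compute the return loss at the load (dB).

Γ = (372 + j123)/(972 + j123), |Γ| = 0.4
RL = −20·log₁₀|Γ| = −20·log₁₀(0.4)

RL ≈ 7.96 dB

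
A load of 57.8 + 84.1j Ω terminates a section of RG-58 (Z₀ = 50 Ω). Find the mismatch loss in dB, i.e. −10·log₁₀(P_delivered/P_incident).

mismatch loss ≈ 2.09 dB

Γ = (7.8 + j84.1)/(107.8 + j84.1), |Γ| = 0.618
|Γ|² = 0.382, so P_del/P_inc = 1 − |Γ|² = 0.618
ML = −10·log₁₀(1 − |Γ|²)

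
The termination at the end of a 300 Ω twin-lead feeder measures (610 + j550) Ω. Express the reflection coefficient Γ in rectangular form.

Γ = (Z_L − Z_0)/(Z_L + Z_0) = (310 + j550)/(910 + j550)

Γ ≈ 0.517 + j0.292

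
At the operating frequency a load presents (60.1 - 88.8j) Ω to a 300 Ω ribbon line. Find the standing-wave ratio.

VSWR ≈ 5.45

Γ = (Z_L − Z_0)/(Z_L + Z_0) = (-239.9 − j88.8)/(360.1 − j88.8)
|Γ| = 256/371 = 0.69
VSWR = (1 + |Γ|)/(1 − |Γ|) = 1.69/0.31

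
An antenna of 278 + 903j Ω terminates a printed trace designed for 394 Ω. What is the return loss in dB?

RL ≈ 1.84 dB

Γ = (-116 + j903)/(672 + j903), |Γ| = 0.809
RL = −20·log₁₀|Γ| = −20·log₁₀(0.809)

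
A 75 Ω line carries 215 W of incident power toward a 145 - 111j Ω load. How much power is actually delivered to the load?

P_delivered ≈ 154 W

|Γ| = |(70 − j111)/(220 − j111)| = 0.533
|Γ|² = 0.284
P_refl = |Γ|²·P_inc = 61 W, P_del = (1 − |Γ|²)·P_inc = 154 W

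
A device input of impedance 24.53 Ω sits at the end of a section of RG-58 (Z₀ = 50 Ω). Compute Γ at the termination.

Γ = (Z_L − Z_0)/(Z_L + Z_0) = (24.53 − 50)/(24.53 + 50) = -25.47/74.53

Γ = -0.342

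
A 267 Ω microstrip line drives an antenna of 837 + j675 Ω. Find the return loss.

RL ≈ 3.31 dB

Γ = (570 + j675)/(1104 + j675), |Γ| = 0.683
RL = −20·log₁₀|Γ| = −20·log₁₀(0.683)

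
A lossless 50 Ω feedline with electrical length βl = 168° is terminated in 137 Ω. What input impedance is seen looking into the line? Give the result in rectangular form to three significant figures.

tan(βl) = tan(168°) = -0.213
Z_in = Z_0·(Z_L + jZ_0·tanβl)/(Z_0 + jZ_L·tanβl)
     = 50·(137 − j10.6)/(50 − j29.1)

Z_in ≈ 107 + j51.6 Ω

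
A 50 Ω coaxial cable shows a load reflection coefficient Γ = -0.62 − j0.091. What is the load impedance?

Z_L = Z_0·(1 + Γ)/(1 − Γ) = 50·(0.38 − j0.091)/(1.62 + j0.091)

Z_L ≈ 11.5 − j3.46 Ω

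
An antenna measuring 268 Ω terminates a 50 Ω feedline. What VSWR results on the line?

VSWR ≈ 5.36

Γ = (268 − 50)/(268 + 50) = 0.686
VSWR = (1 + 0.686)/(1 − 0.686)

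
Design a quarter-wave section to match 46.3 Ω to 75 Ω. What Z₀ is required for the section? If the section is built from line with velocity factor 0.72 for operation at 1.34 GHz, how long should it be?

Z_qwt = √(Z_0·R_L) = √(75 × 46.3) = √3472
λ = 0.72·c/f = 0.161 m, so l = λ/4 = 0.0403 m

Z_qwt ≈ 58.9 Ω; length ≈ 4.03 cm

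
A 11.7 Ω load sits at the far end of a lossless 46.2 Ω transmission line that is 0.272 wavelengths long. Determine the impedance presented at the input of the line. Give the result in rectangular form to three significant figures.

Z_in ≈ 143 − j72 Ω

βl = 2π × 0.272 = 97.9°
tan(βl) = tan(97.9°) = -7.19
Z_in = Z_0·(Z_L + jZ_0·tanβl)/(Z_0 + jZ_L·tanβl)
     = 46.2·(11.7 − j332)/(46.2 − j84.1)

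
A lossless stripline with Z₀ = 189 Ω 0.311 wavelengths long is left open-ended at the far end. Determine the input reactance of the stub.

X_in ≈ 76.2 Ω (inductive)

βl = 2π × 0.311 = 112°
tan(βl) = -2.48
For an open-ended stub, Z_in = −jZ_0·cot(βl) = −jZ_0/tan(βl)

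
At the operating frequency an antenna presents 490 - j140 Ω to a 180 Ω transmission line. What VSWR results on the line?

Γ = (Z_L − Z_0)/(Z_L + Z_0) = (310 − j140)/(670 − j140)
|Γ| = 340/684 = 0.497
VSWR = (1 + |Γ|)/(1 − |Γ|) = 1.5/0.503

VSWR ≈ 2.98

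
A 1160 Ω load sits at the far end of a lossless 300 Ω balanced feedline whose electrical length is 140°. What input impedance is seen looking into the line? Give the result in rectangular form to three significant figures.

Z_in ≈ 171 + j305 Ω

tan(βl) = tan(140°) = -0.839
Z_in = Z_0·(Z_L + jZ_0·tanβl)/(Z_0 + jZ_L·tanβl)
     = 300·(1160 − j252)/(300 − j973)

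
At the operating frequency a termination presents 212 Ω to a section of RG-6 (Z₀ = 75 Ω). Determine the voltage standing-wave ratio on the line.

For a purely resistive load, VSWR = R_L/Z_0 or Z_0/R_L (whichever > 1) = 212/75

VSWR ≈ 2.83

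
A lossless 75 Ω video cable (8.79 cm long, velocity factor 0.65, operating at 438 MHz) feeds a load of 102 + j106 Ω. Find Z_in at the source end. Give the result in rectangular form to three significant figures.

Z_in ≈ 38.1 − j55.7 Ω

λ = v/f = 0.65·c / 438 MHz = 0.445 m
βl = 2π·l/λ = 2π × 0.197 = 71.1°
tan(βl) = tan(71.1°) = 2.92
Z_in = Z_0·(Z_L + jZ_0·tanβl)/(Z_0 + jZ_L·tanβl)
     = 75·(102 + j325)/(-234 + j298)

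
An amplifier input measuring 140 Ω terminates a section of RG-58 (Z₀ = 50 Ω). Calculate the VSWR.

VSWR ≈ 2.8

For a purely resistive load, VSWR = R_L/Z_0 or Z_0/R_L (whichever > 1) = 140/50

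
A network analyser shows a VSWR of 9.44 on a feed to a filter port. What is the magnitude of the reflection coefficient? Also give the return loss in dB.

|Γ| = (S − 1)/(S + 1) = (9.44 − 1)/(9.44 + 1) = 8.44/10.4
RL = −20·log₁₀|Γ| = −20·log₁₀(0.808)

|Γ| ≈ 0.808; return loss ≈ 1.85 dB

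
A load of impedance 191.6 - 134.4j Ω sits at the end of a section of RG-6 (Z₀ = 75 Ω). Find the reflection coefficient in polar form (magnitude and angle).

Γ ≈ 0.596 ∠ -22.3°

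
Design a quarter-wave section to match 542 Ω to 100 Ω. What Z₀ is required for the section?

Z_qwt = √(Z_0·R_L) = √(100 × 542) = √54200

Z_qwt ≈ 233 Ω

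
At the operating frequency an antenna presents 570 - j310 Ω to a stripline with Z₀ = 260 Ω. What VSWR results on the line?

Γ = (Z_L − Z_0)/(Z_L + Z_0) = (310 − j310)/(830 − j310)
|Γ| = 438/886 = 0.495
VSWR = (1 + |Γ|)/(1 − |Γ|) = 1.49/0.505

VSWR ≈ 2.96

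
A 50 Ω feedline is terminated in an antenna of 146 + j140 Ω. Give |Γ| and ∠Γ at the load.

Γ = (Z_L − Z_0)/(Z_L + Z_0) = (96 + j140)/(196 + j140)
|Γ| = 170/241 = 0.705

Γ ≈ 0.705 ∠ 20°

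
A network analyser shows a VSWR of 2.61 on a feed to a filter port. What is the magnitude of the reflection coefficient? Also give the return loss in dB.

|Γ| ≈ 0.446; return loss ≈ 7.01 dB

|Γ| = (S − 1)/(S + 1) = (2.61 − 1)/(2.61 + 1) = 1.61/3.61
RL = −20·log₁₀|Γ| = −20·log₁₀(0.446)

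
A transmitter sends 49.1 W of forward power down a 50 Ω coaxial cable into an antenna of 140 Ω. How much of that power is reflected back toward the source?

P_reflected ≈ 11 W

Γ = (140 − 50)/(140 + 50) = 0.474
|Γ|² = 0.224
P_refl = |Γ|²·P_inc = 11 W, P_del = (1 − |Γ|²)·P_inc = 38.1 W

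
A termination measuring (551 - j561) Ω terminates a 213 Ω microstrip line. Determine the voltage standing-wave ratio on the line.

Γ = (Z_L − Z_0)/(Z_L + Z_0) = (338 − j561)/(764 − j561)
|Γ| = 655/948 = 0.691
VSWR = (1 + |Γ|)/(1 − |Γ|) = 1.69/0.309

VSWR ≈ 5.47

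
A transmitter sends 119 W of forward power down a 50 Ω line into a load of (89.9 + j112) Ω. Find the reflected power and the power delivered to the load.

|Γ| = |(39.9 + j112)/(139.9 + j112)| = 0.663
|Γ|² = 0.44
P_refl = |Γ|²·P_inc = 52.4 W, P_del = (1 − |Γ|²)·P_inc = 66.6 W

P_reflected ≈ 52.4 W; P_delivered ≈ 66.6 W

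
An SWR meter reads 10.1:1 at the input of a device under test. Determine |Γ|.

|Γ| ≈ 0.82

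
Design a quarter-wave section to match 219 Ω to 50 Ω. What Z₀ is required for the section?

Z_qwt = √(Z_0·R_L) = √(50 × 219) = √10950

Z_qwt ≈ 105 Ω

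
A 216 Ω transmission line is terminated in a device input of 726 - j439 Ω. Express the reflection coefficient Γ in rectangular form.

Γ = (Z_L − Z_0)/(Z_L + Z_0) = (510 − j439)/(942 − j439)

Γ ≈ 0.623 − j0.176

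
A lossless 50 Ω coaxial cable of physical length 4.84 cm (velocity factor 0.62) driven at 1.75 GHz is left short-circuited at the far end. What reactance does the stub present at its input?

X_in ≈ -14.4 Ω (capacitive)

λ = v/f = 0.62·c / 1.75 GHz = 0.106 m
βl = 2π·l/λ = 2π × 0.455 = 164°
tan(βl) = -0.288
For a short-circuited stub, Z_in = jZ_0·tan(βl)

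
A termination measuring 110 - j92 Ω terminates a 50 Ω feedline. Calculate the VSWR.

VSWR ≈ 3.94

Γ = (Z_L − Z_0)/(Z_L + Z_0) = (60 − j92)/(160 − j92)
|Γ| = 110/185 = 0.595
VSWR = (1 + |Γ|)/(1 − |Γ|) = 1.6/0.405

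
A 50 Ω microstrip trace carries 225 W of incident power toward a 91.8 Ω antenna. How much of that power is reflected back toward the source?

P_reflected ≈ 19.6 W

Γ = (91.8 − 50)/(91.8 + 50) = 0.295
|Γ|² = 0.0869
P_refl = |Γ|²·P_inc = 19.6 W, P_del = (1 − |Γ|²)·P_inc = 205 W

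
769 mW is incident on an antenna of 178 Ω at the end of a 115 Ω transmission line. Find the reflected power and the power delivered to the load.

P_reflected ≈ 35.6 mW; P_delivered ≈ 733 mW

Γ = (178 − 115)/(178 + 115) = 0.215
|Γ|² = 0.0462
P_refl = |Γ|²·P_inc = 35.6 mW, P_del = (1 − |Γ|²)·P_inc = 733 mW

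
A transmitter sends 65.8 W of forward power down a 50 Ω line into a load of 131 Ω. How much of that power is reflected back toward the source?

Γ = (131 − 50)/(131 + 50) = 0.448
|Γ|² = 0.2
P_refl = |Γ|²·P_inc = 13.2 W, P_del = (1 − |Γ|²)·P_inc = 52.6 W

P_reflected ≈ 13.2 W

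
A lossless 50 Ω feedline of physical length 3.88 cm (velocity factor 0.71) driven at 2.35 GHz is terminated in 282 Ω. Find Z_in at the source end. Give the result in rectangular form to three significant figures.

Z_in ≈ 41 + j88 Ω

λ = v/f = 0.71·c / 2.35 GHz = 0.0906 m
βl = 2π·l/λ = 2π × 0.428 = 154°
tan(βl) = tan(154°) = -0.485
Z_in = Z_0·(Z_L + jZ_0·tanβl)/(Z_0 + jZ_L·tanβl)
     = 50·(282 − j24.3)/(50 − j137)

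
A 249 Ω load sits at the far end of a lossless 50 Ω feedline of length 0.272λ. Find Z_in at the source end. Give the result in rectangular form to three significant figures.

Z_in ≈ 10.2 + j6.67 Ω

βl = 2π × 0.272 = 97.9°
tan(βl) = tan(97.9°) = -7.19
Z_in = Z_0·(Z_L + jZ_0·tanβl)/(Z_0 + jZ_L·tanβl)
     = 50·(249 − j359)/(50 − j1790)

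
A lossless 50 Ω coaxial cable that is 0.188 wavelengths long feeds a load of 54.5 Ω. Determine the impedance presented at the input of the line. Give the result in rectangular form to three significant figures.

βl = 2π × 0.188 = 67.7°
tan(βl) = tan(67.7°) = 2.44
Z_in = Z_0·(Z_L + jZ_0·tanβl)/(Z_0 + jZ_L·tanβl)
     = 50·(54.5 + j122)/(50 + j133)

Z_in ≈ 46.9 − j2.85 Ω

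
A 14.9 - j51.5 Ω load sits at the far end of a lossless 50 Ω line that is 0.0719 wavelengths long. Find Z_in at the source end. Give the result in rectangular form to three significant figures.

βl = 2π × 0.0719 = 25.9°
tan(βl) = tan(25.9°) = 0.485
Z_in = Z_0·(Z_L + jZ_0·tanβl)/(Z_0 + jZ_L·tanβl)
     = 50·(14.9 − j27.2)/(75 + j7.23)

Z_in ≈ 8.11 − j18.9 Ω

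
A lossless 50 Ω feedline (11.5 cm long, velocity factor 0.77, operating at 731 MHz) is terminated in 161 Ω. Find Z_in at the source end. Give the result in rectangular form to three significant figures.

Z_in ≈ 25.4 + j36.6 Ω

λ = v/f = 0.77·c / 731 MHz = 0.316 m
βl = 2π·l/λ = 2π × 0.364 = 131°
tan(βl) = tan(131°) = -1.15
Z_in = Z_0·(Z_L + jZ_0·tanβl)/(Z_0 + jZ_L·tanβl)
     = 50·(161 − j57.5)/(50 − j185)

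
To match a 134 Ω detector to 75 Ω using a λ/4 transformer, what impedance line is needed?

Z_qwt ≈ 100 Ω

Z_qwt = √(Z_0·R_L) = √(75 × 134) = √10050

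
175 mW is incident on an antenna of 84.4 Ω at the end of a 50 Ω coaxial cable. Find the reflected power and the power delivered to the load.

Γ = (84.4 − 50)/(84.4 + 50) = 0.256
|Γ|² = 0.0655
P_refl = |Γ|²·P_inc = 11.5 mW, P_del = (1 − |Γ|²)·P_inc = 164 mW

P_reflected ≈ 11.5 mW; P_delivered ≈ 164 mW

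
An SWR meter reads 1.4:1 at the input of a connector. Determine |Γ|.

|Γ| = (S − 1)/(S + 1) = (1.4 − 1)/(1.4 + 1) = 0.4/2.4

|Γ| ≈ 0.167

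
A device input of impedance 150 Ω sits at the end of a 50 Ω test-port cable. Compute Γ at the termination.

Γ = (Z_L − Z_0)/(Z_L + Z_0) = (150 − 50)/(150 + 50) = 100/200

Γ = 0.5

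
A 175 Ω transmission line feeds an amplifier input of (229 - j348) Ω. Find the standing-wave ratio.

VSWR ≈ 4.89

Γ = (Z_L − Z_0)/(Z_L + Z_0) = (54 − j348)/(404 − j348)
|Γ| = 352/533 = 0.66
VSWR = (1 + |Γ|)/(1 − |Γ|) = 1.66/0.34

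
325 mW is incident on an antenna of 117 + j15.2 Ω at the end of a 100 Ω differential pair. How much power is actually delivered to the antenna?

P_delivered ≈ 321 mW

|Γ| = |(17 + j15.2)/(217 + j15.2)| = 0.105
|Γ|² = 0.011
P_refl = |Γ|²·P_inc = 3.57 mW, P_del = (1 − |Γ|²)·P_inc = 321 mW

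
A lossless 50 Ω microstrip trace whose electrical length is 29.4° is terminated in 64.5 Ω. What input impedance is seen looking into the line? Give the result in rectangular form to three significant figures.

tan(βl) = tan(29.4°) = 0.563
Z_in = Z_0·(Z_L + jZ_0·tanβl)/(Z_0 + jZ_L·tanβl)
     = 50·(64.5 + j28.2)/(50 + j36.3)

Z_in ≈ 55.6 − j12.2 Ω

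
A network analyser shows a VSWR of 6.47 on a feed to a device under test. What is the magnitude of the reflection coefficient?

|Γ| = (S − 1)/(S + 1) = (6.47 − 1)/(6.47 + 1) = 5.47/7.47

|Γ| ≈ 0.732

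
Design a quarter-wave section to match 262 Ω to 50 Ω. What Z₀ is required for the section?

Z_qwt = √(Z_0·R_L) = √(50 × 262) = √13100

Z_qwt ≈ 114 Ω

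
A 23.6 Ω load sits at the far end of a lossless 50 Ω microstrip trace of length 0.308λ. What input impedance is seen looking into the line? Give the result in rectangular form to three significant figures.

Z_in ≈ 73.4 − j40.2 Ω

βl = 2π × 0.308 = 111°
tan(βl) = tan(111°) = -2.62
Z_in = Z_0·(Z_L + jZ_0·tanβl)/(Z_0 + jZ_L·tanβl)
     = 50·(23.6 − j131)/(50 − j61.9)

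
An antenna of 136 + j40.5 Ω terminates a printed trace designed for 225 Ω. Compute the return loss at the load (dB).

RL ≈ 11.4 dB

Γ = (-89 + j40.5)/(361 + j40.5), |Γ| = 0.269
RL = −20·log₁₀|Γ| = −20·log₁₀(0.269)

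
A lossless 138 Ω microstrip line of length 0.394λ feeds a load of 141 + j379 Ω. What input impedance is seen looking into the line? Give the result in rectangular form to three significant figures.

Z_in ≈ 21.5 + j91.1 Ω

βl = 2π × 0.394 = 142°
tan(βl) = tan(142°) = -0.786
Z_in = Z_0·(Z_L + jZ_0·tanβl)/(Z_0 + jZ_L·tanβl)
     = 138·(141 + j271)/(436 − j111)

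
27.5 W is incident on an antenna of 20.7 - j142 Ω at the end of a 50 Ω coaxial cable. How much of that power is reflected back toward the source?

|Γ| = |(-29.3 − j142)/(70.7 − j142)| = 0.914
|Γ|² = 0.835
P_refl = |Γ|²·P_inc = 23 W, P_del = (1 − |Γ|²)·P_inc = 4.52 W

P_reflected ≈ 23 W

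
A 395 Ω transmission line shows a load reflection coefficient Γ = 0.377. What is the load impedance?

Z_L = Z_0·(1 + Γ)/(1 − Γ) = 395·(1.38)/(0.623)

Z_L ≈ 873 Ω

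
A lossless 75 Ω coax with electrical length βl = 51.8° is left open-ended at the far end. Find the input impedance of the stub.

Z_in ≈ −j59 Ω

tan(βl) = 1.27
For an open-ended stub, Z_in = −jZ_0·cot(βl) = −jZ_0/tan(βl)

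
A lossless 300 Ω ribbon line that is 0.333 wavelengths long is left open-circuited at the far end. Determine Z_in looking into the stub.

Z_in ≈ +j172 Ω

βl = 2π × 0.333 = 120°
tan(βl) = -1.74
For an open-circuited stub, Z_in = −jZ_0·cot(βl) = −jZ_0/tan(βl)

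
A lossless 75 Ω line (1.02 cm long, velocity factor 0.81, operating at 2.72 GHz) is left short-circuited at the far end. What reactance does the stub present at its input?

X_in ≈ 65.4 Ω (inductive)

λ = v/f = 0.81·c / 2.72 GHz = 0.0893 m
βl = 2π·l/λ = 2π × 0.114 = 41.1°
tan(βl) = 0.872
For a short-circuited stub, Z_in = jZ_0·tan(βl)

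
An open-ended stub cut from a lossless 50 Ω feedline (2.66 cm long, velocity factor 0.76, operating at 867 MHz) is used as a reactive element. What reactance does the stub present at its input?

λ = v/f = 0.76·c / 867 MHz = 0.263 m
βl = 2π·l/λ = 2π × 0.101 = 36.4°
tan(βl) = 0.738
For an open-ended stub, Z_in = −jZ_0·cot(βl) = −jZ_0/tan(βl)

X_in ≈ -67.8 Ω (capacitive)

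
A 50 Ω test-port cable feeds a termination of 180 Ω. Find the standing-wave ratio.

VSWR ≈ 3.6

For a purely resistive load, VSWR = R_L/Z_0 or Z_0/R_L (whichever > 1) = 180/50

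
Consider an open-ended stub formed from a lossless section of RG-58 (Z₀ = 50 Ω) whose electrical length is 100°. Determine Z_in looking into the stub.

tan(βl) = -5.67
For an open-ended stub, Z_in = −jZ_0·cot(βl) = −jZ_0/tan(βl)

Z_in ≈ +j8.82 Ω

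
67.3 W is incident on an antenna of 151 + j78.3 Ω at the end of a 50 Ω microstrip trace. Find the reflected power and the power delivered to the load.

P_reflected ≈ 23.6 W; P_delivered ≈ 43.7 W

|Γ| = |(101 + j78.3)/(201 + j78.3)| = 0.592
|Γ|² = 0.351
P_refl = |Γ|²·P_inc = 23.6 W, P_del = (1 − |Γ|²)·P_inc = 43.7 W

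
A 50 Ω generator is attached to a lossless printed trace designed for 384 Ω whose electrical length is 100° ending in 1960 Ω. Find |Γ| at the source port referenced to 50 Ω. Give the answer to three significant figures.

|Γ| ≈ 0.493

tan(βl) = -5.67
Z_in = Z_0·(Z_L + jZ_0·tanβl)/(Z_0 + jZ_L·tanβl) = 77.5 + j65 Ω
Γ_s = (Z_in − Z_s)/(Z_in + Z_s) = (27.5 + j65)/(127 + j65), |Γ_s| = 0.493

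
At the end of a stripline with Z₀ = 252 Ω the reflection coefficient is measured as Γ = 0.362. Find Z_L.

Z_L ≈ 538 Ω

Z_L = Z_0·(1 + Γ)/(1 − Γ) = 252·(1.36)/(0.638)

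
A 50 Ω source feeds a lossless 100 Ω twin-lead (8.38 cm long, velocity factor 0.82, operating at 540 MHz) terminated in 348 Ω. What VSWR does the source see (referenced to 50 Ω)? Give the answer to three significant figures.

VSWR ≈ 2.73

λ = v/f = 0.82·c / 540 MHz = 0.456 m
βl = 2π·l/λ = 2π × 0.184 = 66.2°
tan(βl) = 2.27
Z_in = Z_0·(Z_L + jZ_0·tanβl)/(Z_0 + jZ_L·tanβl) = 33.8 − j39.8 Ω
Γ_s = (Z_in − Z_s)/(Z_in + Z_s) = (-16.2 − j39.8)/(83.8 − j39.8), |Γ_s| = 0.463
VSWR = (1 + |Γ_s|)/(1 − |Γ_s|)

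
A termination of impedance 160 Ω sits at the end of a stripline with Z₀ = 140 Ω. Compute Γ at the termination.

Γ = 0.0667

Γ = (Z_L − Z_0)/(Z_L + Z_0) = (160 − 140)/(160 + 140) = 20/300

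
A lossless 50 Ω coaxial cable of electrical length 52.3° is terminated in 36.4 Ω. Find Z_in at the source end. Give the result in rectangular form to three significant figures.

tan(βl) = tan(52.3°) = 1.29
Z_in = Z_0·(Z_L + jZ_0·tanβl)/(Z_0 + jZ_L·tanβl)
     = 50·(36.4 + j64.7)/(50 + j47.1)

Z_in ≈ 51.6 + j16.1 Ω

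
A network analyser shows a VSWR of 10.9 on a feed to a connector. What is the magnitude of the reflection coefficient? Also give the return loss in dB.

|Γ| ≈ 0.832; return loss ≈ 1.6 dB

|Γ| = (S − 1)/(S + 1) = (10.9 − 1)/(10.9 + 1) = 9.9/11.9
RL = −20·log₁₀|Γ| = −20·log₁₀(0.832)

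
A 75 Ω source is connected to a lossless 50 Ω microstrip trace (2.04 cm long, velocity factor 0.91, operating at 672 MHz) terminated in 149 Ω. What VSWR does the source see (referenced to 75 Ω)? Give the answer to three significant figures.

VSWR ≈ 2.26

λ = v/f = 0.91·c / 672 MHz = 0.406 m
βl = 2π·l/λ = 2π × 0.0502 = 18.1°
tan(βl) = 0.326
Z_in = Z_0·(Z_L + jZ_0·tanβl)/(Z_0 + jZ_L·tanβl) = 84.7 − j66.1 Ω
Γ_s = (Z_in − Z_s)/(Z_in + Z_s) = (9.72 − j66.1)/(160 − j66.1), |Γ_s| = 0.386
VSWR = (1 + |Γ_s|)/(1 − |Γ_s|)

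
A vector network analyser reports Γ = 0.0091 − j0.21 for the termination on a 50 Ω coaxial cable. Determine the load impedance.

Z_L = Z_0·(1 + Γ)/(1 − Γ) = 50·(1.01 − j0.21)/(0.991 + j0.21)

Z_L ≈ 46.6 − j20.5 Ω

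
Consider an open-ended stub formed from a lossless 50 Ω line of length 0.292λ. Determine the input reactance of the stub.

βl = 2π × 0.292 = 105°
tan(βl) = -3.7
For an open-ended stub, Z_in = −jZ_0·cot(βl) = −jZ_0/tan(βl)

X_in ≈ 13.5 Ω (inductive)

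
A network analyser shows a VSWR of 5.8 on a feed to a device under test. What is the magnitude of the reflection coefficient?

|Γ| ≈ 0.706

|Γ| = (S − 1)/(S + 1) = (5.8 − 1)/(5.8 + 1) = 4.8/6.8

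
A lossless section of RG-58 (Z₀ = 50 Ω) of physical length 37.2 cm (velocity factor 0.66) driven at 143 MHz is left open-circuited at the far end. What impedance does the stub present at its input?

λ = v/f = 0.66·c / 143 MHz = 1.38 m
βl = 2π·l/λ = 2π × 0.269 = 96.7°
tan(βl) = -8.49
For an open-circuited stub, Z_in = −jZ_0·cot(βl) = −jZ_0/tan(βl)

Z_in ≈ +j5.89 Ω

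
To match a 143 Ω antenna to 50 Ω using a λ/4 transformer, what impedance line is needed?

Z_qwt ≈ 84.6 Ω

Z_qwt = √(Z_0·R_L) = √(50 × 143) = √7150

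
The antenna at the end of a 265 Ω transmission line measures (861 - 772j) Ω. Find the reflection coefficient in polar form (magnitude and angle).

Γ ≈ 0.714 ∠ -17.9°

Γ = (Z_L − Z_0)/(Z_L + Z_0) = (596 − j772)/(1126 − j772)
|Γ| = 975/1370 = 0.714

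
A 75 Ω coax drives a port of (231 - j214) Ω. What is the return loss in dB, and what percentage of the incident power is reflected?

RL ≈ 2.98 dB; 50.3% of incident power reflected

Γ = (156 − j214)/(306 − j214), |Γ| = 0.709
RL = −20·log₁₀(0.709) = 2.98 dB
P_refl/P_inc = |Γ|² = 0.503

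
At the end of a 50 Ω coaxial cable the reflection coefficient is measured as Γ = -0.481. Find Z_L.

Z_L = Z_0·(1 + Γ)/(1 − Γ) = 50·(0.519)/(1.48)

Z_L ≈ 17.5 Ω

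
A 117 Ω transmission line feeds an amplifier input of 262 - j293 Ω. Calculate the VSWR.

VSWR ≈ 5.3

Γ = (Z_L − Z_0)/(Z_L + Z_0) = (145 − j293)/(379 − j293)
|Γ| = 327/479 = 0.682
VSWR = (1 + |Γ|)/(1 − |Γ|) = 1.68/0.318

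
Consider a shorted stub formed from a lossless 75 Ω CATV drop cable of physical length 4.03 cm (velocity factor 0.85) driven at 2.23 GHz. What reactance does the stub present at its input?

X_in ≈ -100 Ω (capacitive)

λ = v/f = 0.85·c / 2.23 GHz = 0.114 m
βl = 2π·l/λ = 2π × 0.352 = 127°
tan(βl) = -1.33
For a shorted stub, Z_in = jZ_0·tan(βl)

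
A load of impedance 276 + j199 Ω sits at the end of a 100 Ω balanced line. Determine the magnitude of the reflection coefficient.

|Γ| ≈ 0.624

Γ = (Z_L − Z_0)/(Z_L + Z_0) = (176 + j199)/(376 + j199)
|Γ| = 266/425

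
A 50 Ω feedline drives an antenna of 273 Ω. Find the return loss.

RL ≈ 3.22 dB

Γ = (273 − 50)/(273 + 50) = 0.69
RL = −20·log₁₀|Γ| = −20·log₁₀(0.69)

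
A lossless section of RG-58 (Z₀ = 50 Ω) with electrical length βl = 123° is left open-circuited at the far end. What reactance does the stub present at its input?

tan(βl) = -1.54
For an open-circuited stub, Z_in = −jZ_0·cot(βl) = −jZ_0/tan(βl)

X_in ≈ 32.5 Ω (inductive)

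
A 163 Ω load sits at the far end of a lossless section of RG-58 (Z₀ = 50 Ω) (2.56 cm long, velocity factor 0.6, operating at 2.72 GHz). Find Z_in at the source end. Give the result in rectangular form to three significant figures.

λ = v/f = 0.6·c / 2.72 GHz = 0.0662 m
βl = 2π·l/λ = 2π × 0.387 = 139°
tan(βl) = tan(139°) = -0.861
Z_in = Z_0·(Z_L + jZ_0·tanβl)/(Z_0 + jZ_L·tanβl)
     = 50·(163 − j43.1)/(50 − j140)

Z_in ≈ 32 + j46.7 Ω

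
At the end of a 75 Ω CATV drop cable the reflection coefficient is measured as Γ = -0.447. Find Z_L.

Z_L = Z_0·(1 + Γ)/(1 − Γ) = 75·(0.553)/(1.45)

Z_L ≈ 28.7 Ω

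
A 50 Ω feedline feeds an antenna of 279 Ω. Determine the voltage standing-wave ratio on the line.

Γ = (279 − 50)/(279 + 50) = 0.696
VSWR = (1 + 0.696)/(1 − 0.696)

VSWR ≈ 5.58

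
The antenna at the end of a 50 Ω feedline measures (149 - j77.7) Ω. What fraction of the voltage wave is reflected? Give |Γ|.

|Γ| ≈ 0.589

Γ = (Z_L − Z_0)/(Z_L + Z_0) = (99 − j77.7)/(199 − j77.7)
|Γ| = 126/214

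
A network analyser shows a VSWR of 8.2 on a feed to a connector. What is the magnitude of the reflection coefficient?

|Γ| ≈ 0.783

|Γ| = (S − 1)/(S + 1) = (8.2 − 1)/(8.2 + 1) = 7.2/9.2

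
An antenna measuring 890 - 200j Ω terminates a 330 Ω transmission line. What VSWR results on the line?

VSWR ≈ 2.85

Γ = (Z_L − Z_0)/(Z_L + Z_0) = (560 − j200)/(1220 − j200)
|Γ| = 595/1240 = 0.481
VSWR = (1 + |Γ|)/(1 − |Γ|) = 1.48/0.519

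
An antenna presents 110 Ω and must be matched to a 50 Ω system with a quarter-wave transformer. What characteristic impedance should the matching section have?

Z_qwt ≈ 74.2 Ω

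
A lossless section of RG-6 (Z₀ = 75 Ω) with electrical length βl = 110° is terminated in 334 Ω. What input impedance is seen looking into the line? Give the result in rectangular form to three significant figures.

tan(βl) = tan(110°) = -2.75
Z_in = Z_0·(Z_L + jZ_0·tanβl)/(Z_0 + jZ_L·tanβl)
     = 75·(334 − j206)/(75 − j918)

Z_in ≈ 18.9 + j25.7 Ω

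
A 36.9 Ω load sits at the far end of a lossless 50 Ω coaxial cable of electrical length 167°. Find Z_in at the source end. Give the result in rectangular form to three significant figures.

Z_in ≈ 37.8 − j5.11 Ω

tan(βl) = tan(167°) = -0.231
Z_in = Z_0·(Z_L + jZ_0·tanβl)/(Z_0 + jZ_L·tanβl)
     = 50·(36.9 − j11.5)/(50 − j8.52)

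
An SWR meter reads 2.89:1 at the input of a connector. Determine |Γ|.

|Γ| ≈ 0.486

|Γ| = (S − 1)/(S + 1) = (2.89 − 1)/(2.89 + 1) = 1.89/3.89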